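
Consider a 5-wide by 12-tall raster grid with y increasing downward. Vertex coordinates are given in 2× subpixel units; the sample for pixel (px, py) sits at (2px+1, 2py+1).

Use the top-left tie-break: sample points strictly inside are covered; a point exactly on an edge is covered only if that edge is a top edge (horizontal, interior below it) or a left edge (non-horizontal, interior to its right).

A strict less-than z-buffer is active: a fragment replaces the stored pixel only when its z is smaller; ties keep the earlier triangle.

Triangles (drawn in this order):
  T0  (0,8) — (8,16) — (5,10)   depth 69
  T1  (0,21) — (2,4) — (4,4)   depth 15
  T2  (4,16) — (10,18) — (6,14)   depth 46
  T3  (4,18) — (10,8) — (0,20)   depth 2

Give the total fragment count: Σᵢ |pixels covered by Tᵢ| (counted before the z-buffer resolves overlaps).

T0:
  2·area = 24  (B↔C swapped to make it positive)
  edge (0, 8)→(5, 10): d=(5,2) right/bottom  bias=-1
  edge (5, 10)→(8, 16): d=(3,6) right/bottom  bias=-1
  edge (8, 16)→(0, 8): d=(-8,-8) top-left  bias=+0
    (0,4)@(1, 9): e=[3,21,0] → X  [on edge]
    (1,4)@(3, 9): e=[-1,9,16] → .
    (0,5)@(1, 11): e=[13,27,-16] → .
    (1,5)@(3, 11): e=[9,15,0] → X  [on edge]
    (2,5)@(5, 11): e=[5,3,16] → X
    (3,5)@(7, 11): e=[1,-9,32] → .
    (1,6)@(3, 13): e=[19,21,-16] → .
    (2,6)@(5, 13): e=[15,9,0] → X  [on edge]
    (3,6)@(7, 13): e=[11,-3,16] → .
    (2,7)@(5, 15): e=[25,15,-16] → .
    (3,7)@(7, 15): e=[21,3,0] → X  [on edge]
    (4,7)@(9, 15): e=[17,-9,16] → .
    (4,8)@(9, 17): e=[27,-3,0] → .  [on edge]
  covered (5 px):
    . . . . .
    . . . . .
    . . . . .
    . . . . .
    X . . . .
    . X X . .
    . . X . .
    . . . X .
    . . . . .
    . . . . .
    . . . . .
    . . . . .
T1:
  2·area = 34
  edge (0, 21)→(2, 4): d=(2,-17) top-left  bias=+0
  edge (2, 4)→(4, 4): d=(2,0) top-left  bias=+0
  edge (4, 4)→(0, 21): d=(-4,17) right/bottom  bias=-1
    (1,2)@(3, 5): e=[19,2,13] → X
    (2,2)@(5, 5): e=[53,2,-21] → .
    (1,3)@(3, 7): e=[23,6,5] → X
    (2,3)@(5, 7): e=[57,6,-29] → .
    (1,4)@(3, 9): e=[27,10,-3] → .
    (0,6)@(1, 13): e=[1,18,15] → X
    (1,6)@(3, 13): e=[35,18,-19] → .
    (0,7)@(1, 15): e=[5,22,7] → X
    (1,7)@(3, 15): e=[39,22,-27] → .
    (0,8)@(1, 17): e=[9,26,-1] → .
  covered (4 px):
    . . . . .
    . . . . .
    . X . . .
    . X . . .
    . . . . .
    . . . . .
    X . . . .
    X . . . .
    . . . . .
    . . . . .
    . . . . .
    . . . . .
T2:
  2·area = 16  (B↔C swapped to make it positive)
  edge (4, 16)→(6, 14): d=(2,-2) top-left  bias=+0
  edge (6, 14)→(10, 18): d=(4,4) right/bottom  bias=-1
  edge (10, 18)→(4, 16): d=(-6,-2) top-left  bias=+0
    (0,4)@(1, 9): e=[-20,0,36] → .  [on edge]
    (1,5)@(3, 11): e=[-12,0,28] → .  [on edge]
    (4,5)@(9, 11): e=[0,-24,40] → .  [on edge]
    (2,6)@(5, 13): e=[-4,0,20] → .  [on edge]
    (3,6)@(7, 13): e=[0,-8,24] → .  [on edge]
    (0,7)@(1, 15): e=[-8,24,0] → .  [on edge]
    (2,7)@(5, 15): e=[0,8,8] → X  [on edge]
    (3,7)@(7, 15): e=[4,0,12] → .  [on edge]
    (1,8)@(3, 17): e=[0,24,-8] → .  [on edge]
    (2,8)@(5, 17): e=[4,16,-4] → .
    (3,8)@(7, 17): e=[8,8,0] → X  [on edge]
    (4,8)@(9, 17): e=[12,0,4] → .  [on edge]
    (0,9)@(1, 19): e=[0,40,-24] → .  [on edge]
  covered (2 px):
    . . . . .
    . . . . .
    . . . . .
    . . . . .
    . . . . .
    . . . . .
    . . . . .
    . . X . .
    . . . X .
    . . . . .
    . . . . .
    . . . . .
T3:
  2·area = 28  (B↔C swapped to make it positive)
  edge (4, 18)→(0, 20): d=(-4,2) right/bottom  bias=-1
  edge (0, 20)→(10, 8): d=(10,-12) top-left  bias=+0
  edge (10, 8)→(4, 18): d=(-6,10) right/bottom  bias=-1
    (3,6)@(7, 13): e=[14,14,0] → .  [on edge]
    (2,7)@(5, 15): e=[10,10,8] → X
    (3,7)@(7, 15): e=[6,34,-12] → .
    (1,8)@(3, 17): e=[6,6,16] → X
    (2,8)@(5, 17): e=[2,30,-4] → .
    (0,9)@(1, 19): e=[2,2,24] → X
    (1,9)@(3, 19): e=[-2,26,4] → .
    (0,10)@(1, 21): e=[-6,22,12] → .
    (0,11)@(1, 23): e=[-14,42,0] → .  [on edge]
  covered (3 px):
    . . . . .
    . . . . .
    . . . . .
    . . . . .
    . . . . .
    . . . . .
    . . . . .
    . . X . .
    . X . . .
    X . . . .
    . . . . .
    . . . . .

Result: 14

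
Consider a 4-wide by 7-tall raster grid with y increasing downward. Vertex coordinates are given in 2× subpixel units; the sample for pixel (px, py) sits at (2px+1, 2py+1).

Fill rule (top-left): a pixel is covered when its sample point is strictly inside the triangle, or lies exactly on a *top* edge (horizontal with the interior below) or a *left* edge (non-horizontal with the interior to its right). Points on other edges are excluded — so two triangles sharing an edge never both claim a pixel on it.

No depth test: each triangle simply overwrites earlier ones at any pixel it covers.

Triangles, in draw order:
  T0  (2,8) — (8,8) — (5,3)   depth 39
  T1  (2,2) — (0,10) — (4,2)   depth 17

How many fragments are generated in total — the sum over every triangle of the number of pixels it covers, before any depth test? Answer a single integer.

T0:
  2·area = 30  (B↔C swapped to make it positive)
  edge (2, 8)→(5, 3): d=(3,-5) top-left  bias=+0
  edge (5, 3)→(8, 8): d=(3,5) right/bottom  bias=-1
  edge (8, 8)→(2, 8): d=(-6,0) right/bottom  bias=-1
    (2,1)@(5, 3): e=[0,0,30] → ·  [on edge]
    (2,2)@(5, 5): e=[6,6,18] → #
    (3,2)@(7, 5): e=[16,-4,18] → ·
    (1,3)@(3, 7): e=[2,22,6] → #
    (3,3)@(7, 7): e=[22,2,6] → #
    (1,4)@(3, 9): e=[8,28,-6] → ·
    (2,4)@(5, 9): e=[18,18,-6] → ·
    (3,4)@(7, 9): e=[28,8,-6] → ·
  covered (4 px):
    · · · ·
    · · · ·
    · · # ·
    · # # #
    · · · ·
    · · · ·
    · · · ·
T1:
  2·area = 16  (B↔C swapped to make it positive)
  edge (2, 2)→(4, 2): d=(2,0) top-left  bias=+0
  edge (4, 2)→(0, 10): d=(-4,8) right/bottom  bias=-1
  edge (0, 10)→(2, 2): d=(2,-8) top-left  bias=+0
    (1,1)@(3, 3): e=[2,4,10] → #
    (2,1)@(5, 3): e=[2,-12,26] → ·
    (1,2)@(3, 5): e=[6,-4,14] → ·
    (0,3)@(1, 7): e=[10,4,2] → #
    (1,3)@(3, 7): e=[10,-12,18] → ·
    (0,4)@(1, 9): e=[14,-4,6] → ·
  covered (2 px):
    · · · ·
    · # · ·
    · · · ·
    # · · ·
    · · · ·
    · · · ·
    · · · ·

Final: 6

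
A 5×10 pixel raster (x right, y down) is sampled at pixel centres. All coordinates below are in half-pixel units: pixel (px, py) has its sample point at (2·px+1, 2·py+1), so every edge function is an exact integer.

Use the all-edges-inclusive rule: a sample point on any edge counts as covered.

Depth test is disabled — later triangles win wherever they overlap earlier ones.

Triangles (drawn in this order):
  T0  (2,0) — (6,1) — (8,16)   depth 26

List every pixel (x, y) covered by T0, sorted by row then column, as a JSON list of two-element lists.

T0:
  2·area = 58
  edge (2, 0)→(6, 1): d=(4,1) inclusive
  edge (6, 1)→(8, 16): d=(2,15) inclusive
  edge (8, 16)→(2, 0): d=(-6,-16) inclusive
    (1,0)@(3, 1): e=[3,45,10] → X
    (2,0)@(5, 1): e=[1,15,42] → X
    (3,0)@(7, 1): e=[-1,-15,74] → .
    (1,1)@(3, 3): e=[11,49,-2] → .
    (2,1)@(5, 3): e=[9,19,30] → X
    (3,1)@(7, 3): e=[7,-11,62] → .
    (2,2)@(5, 5): e=[17,23,18] → X
    (3,2)@(7, 5): e=[15,-7,50] → .
    (2,3)@(5, 7): e=[25,27,6] → X
    (3,3)@(7, 7): e=[23,-3,38] → .
    (2,4)@(5, 9): e=[33,31,-6] → .
    (3,4)@(7, 9): e=[31,1,26] → X
  covered (8 px):
    . X X . .
    . . X . .
    . . X . .
    . . X . .
    . . . X .
    . . . X .
    . . . X .
    . . . . .
    . . . . .
    . . . . .

Result: [[1,0],[2,0],[2,1],[2,2],[2,3],[3,4],[3,5],[3,6]]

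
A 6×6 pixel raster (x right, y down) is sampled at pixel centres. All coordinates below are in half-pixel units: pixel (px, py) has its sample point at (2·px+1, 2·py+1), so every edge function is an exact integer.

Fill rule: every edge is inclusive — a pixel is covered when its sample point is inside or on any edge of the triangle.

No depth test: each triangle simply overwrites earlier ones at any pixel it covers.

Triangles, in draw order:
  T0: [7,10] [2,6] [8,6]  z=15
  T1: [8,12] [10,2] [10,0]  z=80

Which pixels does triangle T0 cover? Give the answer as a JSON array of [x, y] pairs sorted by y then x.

T0:
  2·area = 24
  edge (7, 10)→(2, 6): d=(-5,-4) inclusive
  edge (2, 6)→(8, 6): d=(6,0) inclusive
  edge (8, 6)→(7, 10): d=(-1,4) inclusive
    (2,3)@(5, 7): e=[7,6,11] → #
    (3,3)@(7, 7): e=[15,6,3] → #
    (4,3)@(9, 7): e=[23,6,-5] → ·
    (2,4)@(5, 9): e=[-3,18,9] → ·
    (3,4)@(7, 9): e=[5,18,1] → #
    (4,4)@(9, 9): e=[13,18,-7] → ·
    (3,5)@(7, 11): e=[-5,30,-1] → ·
  covered (3 px):
    · · · · · ·
    · · · · · ·
    · · · · · ·
    · · # # · ·
    · · · # · ·
    · · · · · ·
T1:
  2·area = 4  (B↔C swapped to make it positive)
  edge (8, 12)→(10, 0): d=(2,-12) inclusive
  edge (10, 0)→(10, 2): d=(0,2) inclusive
  edge (10, 2)→(8, 12): d=(-2,10) inclusive
    (4,3)@(9, 7): e=[2,2,0] → #  [on edge]
    (5,3)@(11, 7): e=[26,-2,-20] → ·
    (4,4)@(9, 9): e=[6,2,-4] → ·
  covered (1 px):
    · · · · · ·
    · · · · · ·
    · · · · · ·
    · · · · # ·
    · · · · · ·
    · · · · · ·

Result: [[2,3],[3,3],[3,4]]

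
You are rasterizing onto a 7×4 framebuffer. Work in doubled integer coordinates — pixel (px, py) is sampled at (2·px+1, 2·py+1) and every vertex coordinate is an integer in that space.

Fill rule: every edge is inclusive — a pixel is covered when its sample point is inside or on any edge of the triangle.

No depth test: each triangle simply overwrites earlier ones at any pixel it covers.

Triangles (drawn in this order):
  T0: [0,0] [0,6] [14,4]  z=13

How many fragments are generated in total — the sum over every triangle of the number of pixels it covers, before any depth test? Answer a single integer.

T0:
  2·area = 84  (B↔C swapped to make it positive)
  edge (0, 0)→(14, 4): d=(14,4) inclusive
  edge (14, 4)→(0, 6): d=(-14,2) inclusive
  edge (0, 6)→(0, 0): d=(0,-6) inclusive
    (0,0)@(1, 1): e=[10,68,6] → #
    (1,0)@(3, 1): e=[2,64,18] → #
    (2,0)@(5, 1): e=[-6,60,30] → ·
    (0,1)@(1, 3): e=[38,40,6] → #
    (2,1)@(5, 3): e=[22,32,30] → #
    (3,1)@(7, 3): e=[14,28,42] → #
    (4,1)@(9, 3): e=[6,24,54] → #
    (5,1)@(11, 3): e=[-2,20,66] → ·
    (0,2)@(1, 5): e=[66,12,6] → #
    (3,2)@(7, 5): e=[42,0,42] → #  [on edge]
    (4,2)@(9, 5): e=[34,-4,54] → ·
    (0,3)@(1, 7): e=[94,-16,6] → ·
  covered (11 px):
    # # · · · · ·
    # # # # # · ·
    # # # # · · ·
    · · · · · · ·

Result: 11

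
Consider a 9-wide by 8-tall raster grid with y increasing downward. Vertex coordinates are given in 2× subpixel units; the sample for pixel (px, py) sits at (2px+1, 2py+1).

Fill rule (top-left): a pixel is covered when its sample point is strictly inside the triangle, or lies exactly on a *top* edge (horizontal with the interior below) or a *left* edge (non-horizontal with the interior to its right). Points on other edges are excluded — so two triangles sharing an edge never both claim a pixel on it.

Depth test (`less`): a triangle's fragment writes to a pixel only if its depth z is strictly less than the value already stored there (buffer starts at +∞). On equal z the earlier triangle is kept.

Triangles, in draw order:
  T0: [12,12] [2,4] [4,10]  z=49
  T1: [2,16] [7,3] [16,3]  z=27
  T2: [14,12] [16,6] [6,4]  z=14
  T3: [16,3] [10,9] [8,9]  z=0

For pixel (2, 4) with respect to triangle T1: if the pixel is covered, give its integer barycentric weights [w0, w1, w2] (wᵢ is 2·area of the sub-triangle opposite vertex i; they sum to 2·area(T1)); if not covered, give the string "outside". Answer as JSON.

T0:
  2·area = 44  (B↔C swapped to make it positive)
  edge (12, 12)→(4, 10): d=(-8,-2) top-left  bias=+0
  edge (4, 10)→(2, 4): d=(-2,-6) top-left  bias=+0
  edge (2, 4)→(12, 12): d=(10,8) right/bottom  bias=-1
    (0,0)@(1, 1): e=[66,0,-22] → ·  [on edge]
    (1,2)@(3, 5): e=[38,4,2] → #
    (2,2)@(5, 5): e=[42,16,-14] → ·
    (1,3)@(3, 7): e=[22,0,22] → #  [on edge]
    (2,3)@(5, 7): e=[26,12,6] → #
    (3,3)@(7, 7): e=[30,24,-10] → ·
    (1,4)@(3, 9): e=[6,-4,42] → ·
    (2,4)@(5, 9): e=[10,8,26] → #
    (3,4)@(7, 9): e=[14,20,10] → #
    (4,4)@(9, 9): e=[18,32,-6] → ·
    (2,5)@(5, 11): e=[-6,4,46] → ·
    (3,5)@(7, 11): e=[-2,16,30] → ·
    (2,6)@(5, 13): e=[-22,0,66] → ·  [on edge]
  covered (6 px):
    · · · · · · · · ·
    · · · · · · · · ·
    · # · · · · · · ·
    · # # · · · · · ·
    · · # # · · · · ·
    · · · · # · · · ·
    · · · · · · · · ·
    · · · · · · · · ·
T1:
  2·area = 117
  edge (2, 16)→(7, 3): d=(5,-13) top-left  bias=+0
  edge (7, 3)→(16, 3): d=(9,0) top-left  bias=+0
  edge (16, 3)→(2, 16): d=(-14,13) right/bottom  bias=-1
    (0,1)@(1, 3): e=[-78,0,195] → ·  [on edge]
    (1,1)@(3, 3): e=[-52,0,169] → ·  [on edge]
    (2,1)@(5, 3): e=[-26,0,143] → ·  [on edge]
    (3,1)@(7, 3): e=[0,0,117] → #  [on edge]
    (4,1)@(9, 3): e=[26,0,91] → #  [on edge]
    (5,1)@(11, 3): e=[52,0,65] → #  [on edge]
    (6,1)@(13, 3): e=[78,0,39] → #  [on edge]
    (7,1)@(15, 3): e=[104,0,13] → #  [on edge]
    (8,1)@(17, 3): e=[130,0,-13] → ·  [on edge]
    (3,2)@(7, 5): e=[10,18,89] → #
    (7,2)@(15, 5): e=[114,18,-15] → ·
    (3,3)@(7, 7): e=[20,36,61] → #
  covered (19 px):
    · · · · · · · · ·
    · · · # # # # # ·
    · · · # # # # · ·
    · · · # # # · · ·
    · · # # # · · · ·
    · · # # · · · · ·
    · · # · · · · · ·
    · # · · · · · · ·
T2:
  2·area = 64  (B↔C swapped to make it positive)
  edge (14, 12)→(6, 4): d=(-8,-8) top-left  bias=+0
  edge (6, 4)→(16, 6): d=(10,2) right/bottom  bias=-1
  edge (16, 6)→(14, 12): d=(-2,6) right/bottom  bias=-1
    (1,0)@(3, 1): e=[0,-24,88] → ·  [on edge]
    (0,1)@(1, 3): e=[-32,0,96] → ·  [on edge]
    (2,1)@(5, 3): e=[0,-8,72] → ·  [on edge]
    (8,1)@(17, 3): e=[96,-32,0] → ·  [on edge]
    (3,2)@(7, 5): e=[0,8,56] → #  [on edge]
    (4,2)@(9, 5): e=[16,4,44] → #
    (5,2)@(11, 5): e=[32,0,32] → ·  [on edge]
    (3,3)@(7, 7): e=[-16,28,52] → ·
    (4,3)@(9, 7): e=[0,24,40] → #  [on edge]
    (5,3)@(11, 7): e=[16,20,28] → #
    (6,3)@(13, 7): e=[32,16,16] → #
    (7,3)@(15, 7): e=[48,12,4] → #
    (5,4)@(11, 9): e=[0,40,24] → #  [on edge]
    (7,4)@(15, 9): e=[32,32,0] → ·  [on edge]
    (6,5)@(13, 11): e=[0,56,8] → #  [on edge]
    (7,6)@(15, 13): e=[0,72,-8] → ·  [on edge]
    (6,7)@(13, 15): e=[-32,96,0] → ·  [on edge]
    (8,7)@(17, 15): e=[0,88,-24] → ·  [on edge]
  covered (9 px):
    · · · · · · · · ·
    · · · · · · · · ·
    · · · # # · · · ·
    · · · · # # # # ·
    · · · · · # # · ·
    · · · · · · # · ·
    · · · · · · · · ·
    · · · · · · · · ·
T3:
  2·area = 12
  edge (16, 3)→(10, 9): d=(-6,6) right/bottom  bias=-1
  edge (10, 9)→(8, 9): d=(-2,0) right/bottom  bias=-1
  edge (8, 9)→(16, 3): d=(8,-6) top-left  bias=+0
    (5,3)@(11, 7): e=[6,4,2] → #
    (6,3)@(13, 7): e=[-6,4,14] → ·
    (0,4)@(1, 9): e=[54,0,-42] → ·  [on edge]
    (1,4)@(3, 9): e=[42,0,-30] → ·  [on edge]
    (2,4)@(5, 9): e=[30,0,-18] → ·  [on edge]
    (3,4)@(7, 9): e=[18,0,-6] → ·  [on edge]
    (4,4)@(9, 9): e=[6,0,6] → ·  [on edge]
    (5,4)@(11, 9): e=[-6,0,18] → ·  [on edge]
    (6,4)@(13, 9): e=[-18,0,30] → ·  [on edge]
    (7,4)@(15, 9): e=[-30,0,42] → ·  [on edge]
    (8,4)@(17, 9): e=[-42,0,54] → ·  [on edge]
  covered (1 px):
    · · · · · · · · ·
    · · · · · · · · ·
    · · · · · · · · ·
    · · · · · # · · ·
    · · · · · · · · ·
    · · · · · · · · ·
    · · · · · · · · ·
    · · · · · · · · ·

Result: [54,59,4]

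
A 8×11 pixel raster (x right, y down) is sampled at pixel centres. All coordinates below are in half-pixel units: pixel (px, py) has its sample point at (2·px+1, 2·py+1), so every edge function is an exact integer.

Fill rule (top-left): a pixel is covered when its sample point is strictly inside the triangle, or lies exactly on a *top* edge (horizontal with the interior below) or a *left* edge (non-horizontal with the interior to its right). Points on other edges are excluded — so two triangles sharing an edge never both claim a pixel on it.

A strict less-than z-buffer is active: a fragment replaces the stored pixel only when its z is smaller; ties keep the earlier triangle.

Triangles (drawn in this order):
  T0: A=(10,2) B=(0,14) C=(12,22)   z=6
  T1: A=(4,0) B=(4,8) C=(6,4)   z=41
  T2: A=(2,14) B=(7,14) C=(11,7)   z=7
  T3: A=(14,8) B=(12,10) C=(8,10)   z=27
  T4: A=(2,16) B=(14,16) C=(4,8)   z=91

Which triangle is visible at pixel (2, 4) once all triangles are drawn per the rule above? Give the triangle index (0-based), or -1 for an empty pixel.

T0:
  2·area = 224  (B↔C swapped to make it positive)
  edge (10, 2)→(12, 22): d=(2,20) right/bottom  bias=-1
  edge (12, 22)→(0, 14): d=(-12,-8) top-left  bias=+0
  edge (0, 14)→(10, 2): d=(10,-12) top-left  bias=+0
    (4,2)@(9, 5): e=[26,180,18] → #
    (5,2)@(11, 5): e=[-14,196,42] → ·
    (3,3)@(7, 7): e=[70,140,14] → #
    (5,3)@(11, 7): e=[-10,172,62] → ·
    (2,4)@(5, 9): e=[114,100,10] → #
    (5,4)@(11, 9): e=[-6,148,82] → ·
    (1,5)@(3, 11): e=[158,60,6] → #
    (5,5)@(11, 11): e=[-2,124,102] → ·
    (0,6)@(1, 13): e=[202,20,2] → #
    (5,6)@(11, 13): e=[2,100,122] → #
    (6,6)@(13, 13): e=[-38,116,146] → ·
    (0,7)@(1, 15): e=[206,-4,22] → ·
  covered (28 px):
    · · · · · · · ·
    · · · · · · · ·
    · · · · # · · ·
    · · · # # · · ·
    · · # # # · · ·
    · # # # # · · ·
    # # # # # # · ·
    · # # # # # · ·
    · · # # # # · ·
    · · · · # # · ·
    · · · · · # · ·
T1:
  2·area = 16  (B↔C swapped to make it positive)
  edge (4, 0)→(6, 4): d=(2,4) right/bottom  bias=-1
  edge (6, 4)→(4, 8): d=(-2,4) right/bottom  bias=-1
  edge (4, 8)→(4, 0): d=(0,-8) top-left  bias=+0
    (2,1)@(5, 3): e=[2,6,8] → #
    (3,1)@(7, 3): e=[-6,-2,24] → ·
    (2,2)@(5, 5): e=[6,2,8] → #
    (3,2)@(7, 5): e=[-2,-6,24] → ·
    (2,3)@(5, 7): e=[10,-2,8] → ·
  covered (2 px):
    · · · · · · · ·
    · · # · · · · ·
    · · # · · · · ·
    · · · · · · · ·
    · · · · · · · ·
    · · · · · · · ·
    · · · · · · · ·
    · · · · · · · ·
    · · · · · · · ·
    · · · · · · · ·
    · · · · · · · ·
T2:
  2·area = 35  (B↔C swapped to make it positive)
  edge (2, 14)→(11, 7): d=(9,-7) top-left  bias=+0
  edge (11, 7)→(7, 14): d=(-4,7) right/bottom  bias=-1
  edge (7, 14)→(2, 14): d=(-5,0) right/bottom  bias=-1
    (5,3)@(11, 7): e=[0,0,35] → ·  [on edge]
    (4,4)@(9, 9): e=[4,6,25] → #
    (5,4)@(11, 9): e=[18,-8,25] → ·
    (3,5)@(7, 11): e=[8,12,15] → #
    (4,5)@(9, 11): e=[22,-2,15] → ·
    (2,6)@(5, 13): e=[12,18,5] → #
    (4,6)@(9, 13): e=[40,-10,5] → ·
    (2,7)@(5, 15): e=[30,10,-5] → ·
    (3,7)@(7, 15): e=[44,-4,-5] → ·
    (1,10)@(3, 21): e=[70,0,-35] → ·  [on edge]
  covered (4 px):
    · · · · · · · ·
    · · · · · · · ·
    · · · · · · · ·
    · · · · · · · ·
    · · · · # · · ·
    · · · # · · · ·
    · · # # · · · ·
    · · · · · · · ·
    · · · · · · · ·
    · · · · · · · ·
    · · · · · · · ·
T3:
  2·area = 8
  edge (14, 8)→(12, 10): d=(-2,2) right/bottom  bias=-1
  edge (12, 10)→(8, 10): d=(-4,0) right/bottom  bias=-1
  edge (8, 10)→(14, 8): d=(6,-2) top-left  bias=+0
    (7,3)@(15, 7): e=[0,12,-4] → ·  [on edge]
    (5,4)@(11, 9): e=[4,4,0] → #  [on edge]
    (6,4)@(13, 9): e=[0,4,4] → ·  [on edge]
    (2,5)@(5, 11): e=[12,-4,0] → ·  [on edge]
    (5,5)@(11, 11): e=[0,-4,12] → ·  [on edge]
    (4,6)@(9, 13): e=[0,-12,20] → ·  [on edge]
    (3,7)@(7, 15): e=[0,-20,28] → ·  [on edge]
    (2,8)@(5, 17): e=[0,-28,36] → ·  [on edge]
    (1,9)@(3, 19): e=[0,-36,44] → ·  [on edge]
    (0,10)@(1, 21): e=[0,-44,52] → ·  [on edge]
  covered (1 px):
    · · · · · · · ·
    · · · · · · · ·
    · · · · · · · ·
    · · · · · · · ·
    · · · · · # · ·
    · · · · · · · ·
    · · · · · · · ·
    · · · · · · · ·
    · · · · · · · ·
    · · · · · · · ·
    · · · · · · · ·
T4:
  2·area = 96  (B↔C swapped to make it positive)
  edge (2, 16)→(4, 8): d=(2,-8) top-left  bias=+0
  edge (4, 8)→(14, 16): d=(10,8) right/bottom  bias=-1
  edge (14, 16)→(2, 16): d=(-12,0) right/bottom  bias=-1
    (2,4)@(5, 9): e=[10,2,84] → #
    (3,4)@(7, 9): e=[26,-14,84] → ·
    (2,5)@(5, 11): e=[14,22,60] → #
    (3,5)@(7, 11): e=[30,6,60] → #
    (4,5)@(9, 11): e=[46,-10,60] → ·
    (1,6)@(3, 13): e=[2,58,36] → #
    (4,6)@(9, 13): e=[50,10,36] → #
    (5,6)@(11, 13): e=[66,-6,36] → ·
    (1,7)@(3, 15): e=[6,78,12] → #
    (5,7)@(11, 15): e=[70,14,12] → #
    (6,7)@(13, 15): e=[86,-2,12] → ·
    (1,8)@(3, 17): e=[10,98,-12] → ·
  covered (12 px):
    · · · · · · · ·
    · · · · · · · ·
    · · · · · · · ·
    · · · · · · · ·
    · · # · · · · ·
    · · # # · · · ·
    · # # # # · · ·
    · # # # # # · ·
    · · · · · · · ·
    · · · · · · · ·
    · · · · · · · ·

Z-buffer (winner per pixel, '.' = empty):
  . . . . . . . .
  . . 1 . . . . .
  . . 1 . 0 . . .
  . . . 0 0 . . .
  . . 0 0 0 3 . .
  . 0 0 0 0 . . .
  0 0 0 0 0 0 . .
  . 0 0 0 0 0 . .
  . . 0 0 0 0 . .
  . . . . 0 0 . .
  . . . . . 0 . .

Result: 0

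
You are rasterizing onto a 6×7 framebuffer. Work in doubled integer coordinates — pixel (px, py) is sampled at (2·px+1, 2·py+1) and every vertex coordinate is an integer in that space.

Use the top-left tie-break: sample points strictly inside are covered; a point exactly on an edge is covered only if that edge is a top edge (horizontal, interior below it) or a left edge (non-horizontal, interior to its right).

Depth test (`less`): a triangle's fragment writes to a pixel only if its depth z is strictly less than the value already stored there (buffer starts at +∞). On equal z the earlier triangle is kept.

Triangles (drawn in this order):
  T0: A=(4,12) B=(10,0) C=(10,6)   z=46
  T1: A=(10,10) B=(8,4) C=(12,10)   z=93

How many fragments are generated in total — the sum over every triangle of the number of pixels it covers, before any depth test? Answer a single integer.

T0:
  2·area = 36
  edge (4, 12)→(10, 0): d=(6,-12) top-left  bias=+0
  edge (10, 0)→(10, 6): d=(0,6) right/bottom  bias=-1
  edge (10, 6)→(4, 12): d=(-6,6) right/bottom  bias=-1
    (4,1)@(9, 3): e=[6,6,24] → █
    (5,1)@(11, 3): e=[30,-6,12] → ·
    (4,2)@(9, 5): e=[18,6,12] → █
    (5,2)@(11, 5): e=[42,-6,0] → ·  [on edge]
    (3,3)@(7, 7): e=[6,18,12] → █
    (4,3)@(9, 7): e=[30,6,0] → ·  [on edge]
    (3,4)@(7, 9): e=[18,18,0] → ·  [on edge]
    (2,5)@(5, 11): e=[6,30,0] → ·  [on edge]
    (1,6)@(3, 13): e=[-6,42,0] → ·  [on edge]
  covered (3 px):
    · · · · · ·
    · · · · █ ·
    · · · · █ ·
    · · · █ · ·
    · · · · · ·
    · · · · · ·
    · · · · · ·
T1:
  2·area = 12
  edge (10, 10)→(8, 4): d=(-2,-6) top-left  bias=+0
  edge (8, 4)→(12, 10): d=(4,6) right/bottom  bias=-1
  edge (12, 10)→(10, 10): d=(-2,0) right/bottom  bias=-1
    (3,0)@(7, 1): e=[0,-6,18] → ·  [on edge]
    (4,3)@(9, 7): e=[0,6,6] → █  [on edge]
    (5,3)@(11, 7): e=[12,-6,6] → ·
    (4,4)@(9, 9): e=[-4,14,2] → ·
    (5,4)@(11, 9): e=[8,2,2] → █
    (5,5)@(11, 11): e=[4,10,-2] → ·
    (5,6)@(11, 13): e=[0,18,-6] → ·  [on edge]
  covered (2 px):
    · · · · · ·
    · · · · · ·
    · · · · · ·
    · · · · █ ·
    · · · · · █
    · · · · · ·
    · · · · · ·

Result: 5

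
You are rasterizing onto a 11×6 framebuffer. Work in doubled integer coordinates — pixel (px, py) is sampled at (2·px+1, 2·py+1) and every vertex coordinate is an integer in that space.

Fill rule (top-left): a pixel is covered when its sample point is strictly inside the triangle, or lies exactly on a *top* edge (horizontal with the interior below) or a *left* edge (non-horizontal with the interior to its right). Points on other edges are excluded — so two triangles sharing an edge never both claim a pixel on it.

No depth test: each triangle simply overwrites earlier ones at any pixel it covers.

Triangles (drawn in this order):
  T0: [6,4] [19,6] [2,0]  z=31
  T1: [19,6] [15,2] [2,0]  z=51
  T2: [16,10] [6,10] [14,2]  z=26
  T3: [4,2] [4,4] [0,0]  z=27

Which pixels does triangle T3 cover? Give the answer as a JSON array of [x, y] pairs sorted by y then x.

T0:
  2·area = 44  (B↔C swapped to make it positive)
  edge (6, 4)→(2, 0): d=(-4,-4) top-left  bias=+0
  edge (2, 0)→(19, 6): d=(17,6) right/bottom  bias=-1
  edge (19, 6)→(6, 4): d=(-13,-2) top-left  bias=+0
    (1,0)@(3, 1): e=[0,11,33] → #  [on edge]
    (2,0)@(5, 1): e=[8,-1,37] → ·
    (1,1)@(3, 3): e=[-8,45,7] → ·
    (2,1)@(5, 3): e=[0,33,11] → #  [on edge]
    (3,1)@(7, 3): e=[8,21,15] → #
    (4,1)@(9, 3): e=[16,9,19] → #
    (5,1)@(11, 3): e=[24,-3,23] → ·
    (2,2)@(5, 5): e=[-8,67,-15] → ·
    (3,2)@(7, 5): e=[0,55,-11] → ·  [on edge]
    (4,2)@(9, 5): e=[8,43,-7] → ·
    (6,2)@(13, 5): e=[24,19,1] → #
    (7,2)@(15, 5): e=[32,7,5] → #
    (4,3)@(9, 7): e=[0,77,-33] → ·  [on edge]
    (5,4)@(11, 9): e=[0,99,-55] → ·  [on edge]
    (6,5)@(13, 11): e=[0,121,-77] → ·  [on edge]
  covered (6 px):
    · # · · · · · · · · ·
    · · # # # · · · · · ·
    · · · · · · # # · · ·
    · · · · · · · · · · ·
    · · · · · · · · · · ·
    · · · · · · · · · · ·
T1:
  2·area = 44  (B↔C swapped to make it positive)
  edge (19, 6)→(2, 0): d=(-17,-6) top-left  bias=+0
  edge (2, 0)→(15, 2): d=(13,2) right/bottom  bias=-1
  edge (15, 2)→(19, 6): d=(4,4) right/bottom  bias=-1
    (2,0)@(5, 1): e=[1,7,36] → #
    (3,0)@(7, 1): e=[13,3,28] → #
    (4,0)@(9, 1): e=[25,-1,20] → ·
    (2,1)@(5, 3): e=[-33,33,44] → ·
    (3,1)@(7, 3): e=[-21,29,36] → ·
    (5,1)@(11, 3): e=[3,21,20] → #
    (6,1)@(13, 3): e=[15,17,12] → #
    (7,1)@(15, 3): e=[27,13,4] → #
    (8,1)@(17, 3): e=[39,9,-4] → ·
    (5,2)@(11, 5): e=[-31,47,28] → ·
    (6,2)@(13, 5): e=[-19,43,20] → ·
    (7,2)@(15, 5): e=[-7,39,12] → ·
  covered (6 px):
    · · # # · · · · · · ·
    · · · · · # # # · · ·
    · · · · · · · · # · ·
    · · · · · · · · · · ·
    · · · · · · · · · · ·
    · · · · · · · · · · ·
T2:
  2·area = 80
  edge (16, 10)→(6, 10): d=(-10,0) right/bottom  bias=-1
  edge (6, 10)→(14, 2): d=(8,-8) top-left  bias=+0
  edge (14, 2)→(16, 10): d=(2,8) right/bottom  bias=-1
    (7,0)@(15, 1): e=[90,0,-10] → ·  [on edge]
    (6,1)@(13, 3): e=[70,0,10] → #  [on edge]
    (7,1)@(15, 3): e=[70,16,-6] → ·
    (5,2)@(11, 5): e=[50,0,30] → #  [on edge]
    (7,2)@(15, 5): e=[50,32,-2] → ·
    (4,3)@(9, 7): e=[30,0,50] → #  [on edge]
    (7,3)@(15, 7): e=[30,48,2] → #
    (8,3)@(17, 7): e=[30,64,-14] → ·
    (3,4)@(7, 9): e=[10,0,70] → #  [on edge]
    (8,4)@(17, 9): e=[10,80,-10] → ·
    (2,5)@(5, 11): e=[-10,0,90] → ·  [on edge]
    (3,5)@(7, 11): e=[-10,16,74] → ·
  covered (12 px):
    · · · · · · · · · · ·
    · · · · · · # · · · ·
    · · · · · # # · · · ·
    · · · · # # # # · · ·
    · · · # # # # # · · ·
    · · · · · · · · · · ·
T3:
  2·area = 8
  edge (4, 2)→(4, 4): d=(0,2) right/bottom  bias=-1
  edge (4, 4)→(0, 0): d=(-4,-4) top-left  bias=+0
  edge (0, 0)→(4, 2): d=(4,2) right/bottom  bias=-1
    (0,0)@(1, 1): e=[6,0,2] → #  [on edge]
    (1,0)@(3, 1): e=[2,8,-2] → ·
    (0,1)@(1, 3): e=[6,-8,10] → ·
    (1,1)@(3, 3): e=[2,0,6] → #  [on edge]
    (2,1)@(5, 3): e=[-2,8,2] → ·
    (1,2)@(3, 5): e=[2,-8,14] → ·
    (2,2)@(5, 5): e=[-2,0,10] → ·  [on edge]
    (3,3)@(7, 7): e=[-6,0,14] → ·  [on edge]
    (4,4)@(9, 9): e=[-10,0,18] → ·  [on edge]
    (5,5)@(11, 11): e=[-14,0,22] → ·  [on edge]
  covered (2 px):
    # · · · · · · · · · ·
    · # · · · · · · · · ·
    · · · · · · · · · · ·
    · · · · · · · · · · ·
    · · · · · · · · · · ·
    · · · · · · · · · · ·

Result: [[0,0],[1,1]]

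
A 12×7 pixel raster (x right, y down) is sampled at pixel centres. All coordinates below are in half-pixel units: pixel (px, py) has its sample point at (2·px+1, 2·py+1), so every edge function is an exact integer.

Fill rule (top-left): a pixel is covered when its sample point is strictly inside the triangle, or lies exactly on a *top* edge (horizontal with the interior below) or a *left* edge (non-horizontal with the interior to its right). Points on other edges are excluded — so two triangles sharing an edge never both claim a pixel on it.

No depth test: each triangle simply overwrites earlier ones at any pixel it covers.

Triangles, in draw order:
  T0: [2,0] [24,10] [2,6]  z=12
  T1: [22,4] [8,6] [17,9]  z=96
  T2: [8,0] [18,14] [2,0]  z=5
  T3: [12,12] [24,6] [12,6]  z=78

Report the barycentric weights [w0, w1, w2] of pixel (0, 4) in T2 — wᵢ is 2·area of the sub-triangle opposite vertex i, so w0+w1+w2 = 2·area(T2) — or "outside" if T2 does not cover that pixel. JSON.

T0:
  2·area = 132
  edge (2, 0)→(24, 10): d=(22,10) right/bottom  bias=-1
  edge (24, 10)→(2, 6): d=(-22,-4) top-left  bias=+0
  edge (2, 6)→(2, 0): d=(0,-6) top-left  bias=+0
    (1,0)@(3, 1): e=[12,114,6] → X
    (2,0)@(5, 1): e=[-8,122,18] → .
    (1,1)@(3, 3): e=[56,70,6] → X
    (2,1)@(5, 3): e=[36,78,18] → X
    (3,1)@(7, 3): e=[16,86,30] → X
    (4,1)@(9, 3): e=[-4,94,42] → .
    (1,2)@(3, 5): e=[100,26,6] → X
    (4,2)@(9, 5): e=[40,50,42] → X
    (5,2)@(11, 5): e=[20,58,54] → X
    (6,2)@(13, 5): e=[0,66,66] → .  [on edge]
    (1,3)@(3, 7): e=[144,-18,6] → .
    (2,3)@(5, 7): e=[124,-10,18] → .
  covered (16 px):
    . X . . . . . . . . . .
    . X X X . . . . . . . .
    . X X X X X . . . . . .
    . . . . X X X X X . . .
    . . . . . . . . . X X .
    . . . . . . . . . . . .
    . . . . . . . . . . . .
T1:
  2·area = 60  (B↔C swapped to make it positive)
  edge (22, 4)→(17, 9): d=(-5,5) right/bottom  bias=-1
  edge (17, 9)→(8, 6): d=(-9,-3) top-left  bias=+0
  edge (8, 6)→(22, 4): d=(14,-2) top-left  bias=+0
    (11,1)@(23, 3): e=[0,72,-12] → .  [on edge]
    (2,2)@(5, 5): e=[80,0,-20] → .  [on edge]
    (7,2)@(15, 5): e=[30,30,0] → X  [on edge]
    (8,2)@(17, 5): e=[20,36,4] → X
    (9,2)@(19, 5): e=[10,42,8] → X
    (10,2)@(21, 5): e=[0,48,12] → .  [on edge]
    (0,3)@(1, 7): e=[90,-30,0] → .  [on edge]
    (5,3)@(11, 7): e=[40,0,20] → X  [on edge]
    (6,3)@(13, 7): e=[30,6,24] → X
    (9,3)@(19, 7): e=[0,24,36] → .  [on edge]
    (5,4)@(11, 9): e=[30,-18,48] → .
    (6,4)@(13, 9): e=[20,-12,52] → .
    (8,4)@(17, 9): e=[0,0,60] → .  [on edge]
    (7,5)@(15, 11): e=[0,-24,84] → .  [on edge]
    (11,5)@(23, 11): e=[-40,0,100] → .  [on edge]
    (6,6)@(13, 13): e=[0,-48,108] → .  [on edge]
  covered (7 px):
    . . . . . . . . . . . .
    . . . . . . . . . . . .
    . . . . . . . X X X . .
    . . . . . X X X X . . .
    . . . . . . . . . . . .
    . . . . . . . . . . . .
    . . . . . . . . . . . .
T2:
  2·area = 84
  edge (8, 0)→(18, 14): d=(10,14) right/bottom  bias=-1
  edge (18, 14)→(2, 0): d=(-16,-14) top-left  bias=+0
  edge (2, 0)→(8, 0): d=(6,0) top-left  bias=+0
    (2,0)@(5, 1): e=[52,26,6] → X
    (3,0)@(7, 1): e=[24,54,6] → X
    (4,0)@(9, 1): e=[-4,82,6] → .
    (2,1)@(5, 3): e=[72,-6,18] → .
    (3,1)@(7, 3): e=[44,22,18] → X
    (4,1)@(9, 3): e=[16,50,18] → X
    (5,1)@(11, 3): e=[-12,78,18] → .
    (3,2)@(7, 5): e=[64,-10,30] → .
    (4,2)@(9, 5): e=[36,18,30] → X
    (5,2)@(11, 5): e=[8,46,30] → X
    (6,2)@(13, 5): e=[-20,74,30] → .
    (4,3)@(9, 7): e=[56,-14,42] → .
    (6,3)@(13, 7): e=[0,42,42] → .  [on edge]
  covered (10 px):
    . . X X . . . . . . . .
    . . . X X . . . . . . .
    . . . . X X . . . . . .
    . . . . . X . . . . . .
    . . . . . . X . . . . .
    . . . . . . . X . . . .
    . . . . . . . . X . . .
T3:
  2·area = 72  (B↔C swapped to make it positive)
  edge (12, 12)→(12, 6): d=(0,-6) top-left  bias=+0
  edge (12, 6)→(24, 6): d=(12,0) top-left  bias=+0
  edge (24, 6)→(12, 12): d=(-12,6) right/bottom  bias=-1
    (6,3)@(13, 7): e=[6,12,54] → X
    (7,3)@(15, 7): e=[18,12,42] → X
    (8,3)@(17, 7): e=[30,12,30] → X
    (9,3)@(19, 7): e=[42,12,18] → X
    (10,3)@(21, 7): e=[54,12,6] → X
    (11,3)@(23, 7): e=[66,12,-6] → .
    (6,4)@(13, 9): e=[6,36,30] → X
    (9,4)@(19, 9): e=[42,36,-6] → .
    (10,4)@(21, 9): e=[54,36,-18] → .
    (6,5)@(13, 11): e=[6,60,6] → X
    (7,5)@(15, 11): e=[18,60,-6] → .
    (8,5)@(17, 11): e=[30,60,-18] → .
  covered (9 px):
    . . . . . . . . . . . .
    . . . . . . . . . . . .
    . . . . . . . . . . . .
    . . . . . . X X X X X .
    . . . . . . X X X . . .
    . . . . . . X . . . . .
    . . . . . . . . . . . .

Final: "outside"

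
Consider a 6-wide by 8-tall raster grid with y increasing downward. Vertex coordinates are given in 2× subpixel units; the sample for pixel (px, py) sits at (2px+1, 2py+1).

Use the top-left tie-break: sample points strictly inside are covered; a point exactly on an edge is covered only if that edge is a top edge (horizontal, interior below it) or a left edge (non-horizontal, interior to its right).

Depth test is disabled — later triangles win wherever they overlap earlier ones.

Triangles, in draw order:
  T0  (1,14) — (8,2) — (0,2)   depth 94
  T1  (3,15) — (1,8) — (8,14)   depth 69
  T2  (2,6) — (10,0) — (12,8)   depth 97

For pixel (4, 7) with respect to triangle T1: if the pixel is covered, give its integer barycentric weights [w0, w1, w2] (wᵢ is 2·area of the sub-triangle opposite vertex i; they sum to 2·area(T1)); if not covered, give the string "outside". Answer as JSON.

T0:
  2·area = 96  (B↔C swapped to make it positive)
  edge (1, 14)→(0, 2): d=(-1,-12) top-left  bias=+0
  edge (0, 2)→(8, 2): d=(8,0) top-left  bias=+0
  edge (8, 2)→(1, 14): d=(-7,12) right/bottom  bias=-1
    (0,1)@(1, 3): e=[11,8,77] → X
    (1,1)@(3, 3): e=[35,8,53] → X
    (2,1)@(5, 3): e=[59,8,29] → X
    (3,1)@(7, 3): e=[83,8,5] → X
    (4,1)@(9, 3): e=[107,8,-19] → .
    (0,2)@(1, 5): e=[9,24,63] → X
    (3,2)@(7, 5): e=[81,24,-9] → .
    (0,3)@(1, 7): e=[7,40,49] → X
    (3,3)@(7, 7): e=[79,40,-23] → .
    (0,4)@(1, 9): e=[5,56,35] → X
    (2,4)@(5, 9): e=[53,56,-13] → .
    (0,5)@(1, 11): e=[3,72,21] → X
  covered (14 px):
    . . . . . .
    X X X X . .
    X X X . . .
    X X X . . .
    X X . . . .
    X . . . . .
    X . . . . .
    . . . . . .
T1:
  2·area = 37
  edge (3, 15)→(1, 8): d=(-2,-7) top-left  bias=+0
  edge (1, 8)→(8, 14): d=(7,6) right/bottom  bias=-1
  edge (8, 14)→(3, 15): d=(-5,1) right/bottom  bias=-1
    (1,5)@(3, 11): e=[8,9,20] → X
    (2,5)@(5, 11): e=[22,-3,18] → .
    (1,6)@(3, 13): e=[4,23,10] → X
    (2,6)@(5, 13): e=[18,11,8] → X
    (3,6)@(7, 13): e=[32,-1,6] → .
    (1,7)@(3, 15): e=[0,37,0] → .  [on edge]
    (2,7)@(5, 15): e=[14,25,-2] → .
  covered (3 px):
    . . . . . .
    . . . . . .
    . . . . . .
    . . . . . .
    . . . . . .
    . X . . . .
    . X X . . .
    . . . . . .
T2:
  2·area = 76
  edge (2, 6)→(10, 0): d=(8,-6) top-left  bias=+0
  edge (10, 0)→(12, 8): d=(2,8) right/bottom  bias=-1
  edge (12, 8)→(2, 6): d=(-10,-2) top-left  bias=+0
    (4,0)@(9, 1): e=[2,10,64] → X
    (5,0)@(11, 1): e=[14,-6,68] → .
    (3,1)@(7, 3): e=[6,30,40] → X
    (5,1)@(11, 3): e=[30,-2,48] → .
    (2,2)@(5, 5): e=[10,50,16] → X
    (5,2)@(11, 5): e=[46,2,28] → X
    (2,3)@(5, 7): e=[26,54,-4] → .
    (3,3)@(7, 7): e=[38,38,0] → X  [on edge]
    (3,4)@(7, 9): e=[54,42,-20] → .
    (4,4)@(9, 9): e=[66,26,-16] → .
    (5,4)@(11, 9): e=[78,10,-12] → .
  covered (10 px):
    . . . . X .
    . . . X X .
    . . X X X X
    . . . X X X
    . . . . . .
    . . . . . .
    . . . . . .
    . . . . . .

Answer: "outside"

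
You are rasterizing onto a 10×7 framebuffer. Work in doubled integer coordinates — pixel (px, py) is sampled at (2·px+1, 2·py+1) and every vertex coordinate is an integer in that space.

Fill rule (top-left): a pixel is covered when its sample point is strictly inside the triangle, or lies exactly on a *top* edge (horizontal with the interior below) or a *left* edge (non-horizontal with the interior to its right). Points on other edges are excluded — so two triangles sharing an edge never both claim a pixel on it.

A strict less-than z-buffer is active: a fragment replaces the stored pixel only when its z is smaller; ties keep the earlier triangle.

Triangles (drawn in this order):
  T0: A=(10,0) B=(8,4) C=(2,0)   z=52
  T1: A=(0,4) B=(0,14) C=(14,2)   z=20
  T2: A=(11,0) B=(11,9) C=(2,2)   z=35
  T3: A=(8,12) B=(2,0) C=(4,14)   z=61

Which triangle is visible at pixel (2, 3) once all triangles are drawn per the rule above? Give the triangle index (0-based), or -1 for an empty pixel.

T0:
  2·area = 32
  edge (10, 0)→(8, 4): d=(-2,4) right/bottom  bias=-1
  edge (8, 4)→(2, 0): d=(-6,-4) top-left  bias=+0
  edge (2, 0)→(10, 0): d=(8,0) top-left  bias=+0
    (2,0)@(5, 1): e=[18,6,8] → #
    (3,0)@(7, 1): e=[10,14,8] → #
    (4,0)@(9, 1): e=[2,22,8] → #
    (5,0)@(11, 1): e=[-6,30,8] → ·
    (2,1)@(5, 3): e=[14,-6,24] → ·
    (3,1)@(7, 3): e=[6,2,24] → #
    (4,1)@(9, 3): e=[-2,10,24] → ·
    (3,2)@(7, 5): e=[2,-10,40] → ·
  covered (4 px):
    · · # # # · · · · ·
    · · · # · · · · · ·
    · · · · · · · · · ·
    · · · · · · · · · ·
    · · · · · · · · · ·
    · · · · · · · · · ·
    · · · · · · · · · ·
T1:
  2·area = 140  (B↔C swapped to make it positive)
  edge (0, 4)→(14, 2): d=(14,-2) top-left  bias=+0
  edge (14, 2)→(0, 14): d=(-14,12) right/bottom  bias=-1
  edge (0, 14)→(0, 4): d=(0,-10) top-left  bias=+0
    (3,1)@(7, 3): e=[0,70,70] → #  [on edge]
    (4,1)@(9, 3): e=[4,46,90] → #
    (5,1)@(11, 3): e=[8,22,110] → #
    (6,1)@(13, 3): e=[12,-2,130] → ·
    (0,2)@(1, 5): e=[16,114,10] → #
    (1,2)@(3, 5): e=[20,90,30] → #
    (2,2)@(5, 5): e=[24,66,50] → #
    (5,2)@(11, 5): e=[36,-6,110] → ·
    (0,3)@(1, 7): e=[44,86,10] → #
    (4,3)@(9, 7): e=[60,-10,90] → ·
    (0,4)@(1, 9): e=[72,58,10] → #
    (3,4)@(7, 9): e=[84,-14,70] → ·
  covered (18 px):
    · · · · · · · · · ·
    · · · # # # · · · ·
    # # # # # · · · · ·
    # # # # · · · · · ·
    # # # · · · · · · ·
    # # · · · · · · · ·
    # · · · · · · · · ·
T2:
  2·area = 81
  edge (11, 0)→(11, 9): d=(0,9) right/bottom  bias=-1
  edge (11, 9)→(2, 2): d=(-9,-7) top-left  bias=+0
  edge (2, 2)→(11, 0): d=(9,-2) top-left  bias=+0
    (3,0)@(7, 1): e=[36,44,1] → #
    (4,0)@(9, 1): e=[18,58,5] → #
    (5,0)@(11, 1): e=[0,72,9] → ·  [on edge]
    (2,1)@(5, 3): e=[54,12,15] → #
    (5,1)@(11, 3): e=[0,54,27] → ·  [on edge]
    (2,2)@(5, 5): e=[54,-6,33] → ·
    (3,2)@(7, 5): e=[36,8,37] → #
    (5,2)@(11, 5): e=[0,36,45] → ·  [on edge]
    (3,3)@(7, 7): e=[36,-10,55] → ·
    (4,3)@(9, 7): e=[18,4,59] → #
    (5,3)@(11, 7): e=[0,18,63] → ·  [on edge]
    (4,4)@(9, 9): e=[18,-14,77] → ·
    (5,4)@(11, 9): e=[0,0,81] → ·  [on edge]
    (5,5)@(11, 11): e=[0,-18,99] → ·  [on edge]
    (5,6)@(11, 13): e=[0,-36,117] → ·  [on edge]
  covered (8 px):
    · · · # # · · · · ·
    · · # # # · · · · ·
    · · · # # · · · · ·
    · · · · # · · · · ·
    · · · · · · · · · ·
    · · · · · · · · · ·
    · · · · · · · · · ·
T3:
  2·area = 60  (B↔C swapped to make it positive)
  edge (8, 12)→(4, 14): d=(-4,2) right/bottom  bias=-1
  edge (4, 14)→(2, 0): d=(-2,-14) top-left  bias=+0
  edge (2, 0)→(8, 12): d=(6,12) right/bottom  bias=-1
    (1,1)@(3, 3): e=[46,8,6] → #
    (2,1)@(5, 3): e=[42,36,-18] → ·
    (1,2)@(3, 5): e=[38,4,18] → #
    (2,2)@(5, 5): e=[34,32,-6] → ·
    (1,3)@(3, 7): e=[30,0,30] → #  [on edge]
    (2,3)@(5, 7): e=[26,28,6] → #
    (3,3)@(7, 7): e=[22,56,-18] → ·
    (1,4)@(3, 9): e=[22,-4,42] → ·
    (2,4)@(5, 9): e=[18,24,18] → #
    (3,4)@(7, 9): e=[14,52,-6] → ·
    (2,5)@(5, 11): e=[10,20,30] → #
    (3,5)@(7, 11): e=[6,48,6] → #
  covered (8 px):
    · · · · · · · · · ·
    · # · · · · · · · ·
    · # · · · · · · · ·
    · # # · · · · · · ·
    · · # · · · · · · ·
    · · # # · · · · · ·
    · · # · · · · · · ·

Z-buffer (winner per pixel, '.' = empty):
  . . 0 2 2 . . . . .
  . 3 2 1 1 1 . . . .
  1 1 1 1 1 . . . . .
  1 1 1 1 2 . . . . .
  1 1 1 . . . . . . .
  1 1 3 3 . . . . . .
  1 . 3 . . . . . . .

Answer: 1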